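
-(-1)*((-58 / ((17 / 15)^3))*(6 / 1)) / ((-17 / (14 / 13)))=16443000 / 1085773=15.14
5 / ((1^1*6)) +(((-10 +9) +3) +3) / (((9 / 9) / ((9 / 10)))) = 16 / 3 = 5.33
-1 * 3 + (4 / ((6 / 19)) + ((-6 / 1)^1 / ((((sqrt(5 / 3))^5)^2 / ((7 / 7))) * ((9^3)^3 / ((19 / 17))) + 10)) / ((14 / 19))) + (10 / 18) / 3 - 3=109684440357434 / 16007999407785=6.85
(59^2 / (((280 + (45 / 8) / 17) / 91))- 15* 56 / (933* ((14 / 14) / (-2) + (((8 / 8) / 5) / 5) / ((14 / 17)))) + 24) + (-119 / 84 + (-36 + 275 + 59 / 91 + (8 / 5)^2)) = 1428718447822313 / 1022868892500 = 1396.78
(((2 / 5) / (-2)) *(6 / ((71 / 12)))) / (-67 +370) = -24 / 35855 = -0.00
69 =69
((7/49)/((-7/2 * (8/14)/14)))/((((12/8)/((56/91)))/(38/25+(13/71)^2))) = -0.64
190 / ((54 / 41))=3895 / 27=144.26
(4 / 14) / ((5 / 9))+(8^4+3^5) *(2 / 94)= 92.83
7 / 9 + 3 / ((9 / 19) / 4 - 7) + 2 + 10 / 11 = 168323 / 51777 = 3.25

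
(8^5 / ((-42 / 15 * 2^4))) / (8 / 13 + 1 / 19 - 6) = 1264640 / 9219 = 137.18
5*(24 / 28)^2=180 / 49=3.67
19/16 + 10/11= 369/176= 2.10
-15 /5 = -3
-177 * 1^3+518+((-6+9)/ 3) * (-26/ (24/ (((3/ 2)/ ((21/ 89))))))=56131/ 168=334.11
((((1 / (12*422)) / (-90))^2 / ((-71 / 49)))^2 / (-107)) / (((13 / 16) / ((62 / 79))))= -0.00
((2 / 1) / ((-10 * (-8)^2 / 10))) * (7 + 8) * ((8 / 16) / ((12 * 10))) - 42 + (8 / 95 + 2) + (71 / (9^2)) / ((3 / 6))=-150362639 / 3939840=-38.16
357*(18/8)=803.25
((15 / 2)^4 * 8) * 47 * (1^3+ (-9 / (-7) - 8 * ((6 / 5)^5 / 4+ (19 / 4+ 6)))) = -3693006999 / 35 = -105514485.69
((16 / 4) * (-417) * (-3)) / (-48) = -417 / 4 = -104.25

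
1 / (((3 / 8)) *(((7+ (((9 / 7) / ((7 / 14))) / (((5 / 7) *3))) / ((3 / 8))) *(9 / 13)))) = 520 / 1377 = 0.38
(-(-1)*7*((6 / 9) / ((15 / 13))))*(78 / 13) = 364 / 15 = 24.27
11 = 11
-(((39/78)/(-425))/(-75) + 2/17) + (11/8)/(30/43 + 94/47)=0.39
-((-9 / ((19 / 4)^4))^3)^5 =273676256864057658169979465205184816551174365773824 / 53114861964971781805211413858120662813570892087695571452312606929382350146801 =0.00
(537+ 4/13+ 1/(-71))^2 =245938630084/851929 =288684.42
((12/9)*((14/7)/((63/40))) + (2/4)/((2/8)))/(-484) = -349/45738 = -0.01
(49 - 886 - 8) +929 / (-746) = -631299 / 746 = -846.25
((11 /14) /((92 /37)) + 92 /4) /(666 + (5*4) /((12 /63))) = 30031 /993048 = 0.03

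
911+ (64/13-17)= 11686/13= 898.92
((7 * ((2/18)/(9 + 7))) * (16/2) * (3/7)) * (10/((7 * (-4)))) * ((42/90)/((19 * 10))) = -1/6840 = -0.00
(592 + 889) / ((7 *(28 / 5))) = 37.78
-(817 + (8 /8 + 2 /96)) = -39265 /48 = -818.02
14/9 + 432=433.56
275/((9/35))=9625/9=1069.44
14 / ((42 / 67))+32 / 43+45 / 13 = 44506 / 1677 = 26.54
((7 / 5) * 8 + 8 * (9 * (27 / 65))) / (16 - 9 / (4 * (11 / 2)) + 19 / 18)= 16533 / 6695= 2.47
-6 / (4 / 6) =-9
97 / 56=1.73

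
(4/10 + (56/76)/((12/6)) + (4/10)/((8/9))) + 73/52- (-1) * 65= 67.62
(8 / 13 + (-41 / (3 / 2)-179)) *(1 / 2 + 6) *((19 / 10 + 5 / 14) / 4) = -633817 / 840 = -754.54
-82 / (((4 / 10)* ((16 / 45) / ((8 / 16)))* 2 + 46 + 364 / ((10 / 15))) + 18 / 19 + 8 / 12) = -175275 / 1270066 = -0.14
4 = 4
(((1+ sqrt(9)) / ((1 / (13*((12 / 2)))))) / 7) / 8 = 39 / 7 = 5.57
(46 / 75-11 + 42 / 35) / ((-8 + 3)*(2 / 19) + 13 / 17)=-222547 / 5775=-38.54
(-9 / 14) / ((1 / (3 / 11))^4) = -729 / 204974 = -0.00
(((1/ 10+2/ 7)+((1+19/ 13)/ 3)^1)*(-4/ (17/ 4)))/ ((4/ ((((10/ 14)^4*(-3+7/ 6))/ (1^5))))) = 4527875/ 33429123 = 0.14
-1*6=-6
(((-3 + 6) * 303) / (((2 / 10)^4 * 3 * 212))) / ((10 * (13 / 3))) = 113625 / 5512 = 20.61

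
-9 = -9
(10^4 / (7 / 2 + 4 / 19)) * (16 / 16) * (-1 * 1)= -380000 / 141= -2695.04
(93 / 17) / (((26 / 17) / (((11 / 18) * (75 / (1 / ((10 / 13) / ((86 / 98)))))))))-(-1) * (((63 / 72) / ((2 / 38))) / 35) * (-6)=20472031 / 145340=140.86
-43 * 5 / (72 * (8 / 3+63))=-215 / 4728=-0.05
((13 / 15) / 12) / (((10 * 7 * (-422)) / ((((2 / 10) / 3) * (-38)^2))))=-4693 / 19939500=-0.00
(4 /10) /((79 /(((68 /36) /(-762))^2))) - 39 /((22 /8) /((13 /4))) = -4709448158551 /102177376290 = -46.09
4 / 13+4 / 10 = 46 / 65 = 0.71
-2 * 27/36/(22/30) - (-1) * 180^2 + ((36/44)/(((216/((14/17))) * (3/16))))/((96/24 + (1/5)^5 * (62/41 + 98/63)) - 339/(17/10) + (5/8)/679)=14831047341504634085/457777276021274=32397.95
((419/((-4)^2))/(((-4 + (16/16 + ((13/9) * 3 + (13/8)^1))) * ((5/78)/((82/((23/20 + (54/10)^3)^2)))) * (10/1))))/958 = 10049715000/213903014868241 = 0.00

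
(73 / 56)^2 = 5329 / 3136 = 1.70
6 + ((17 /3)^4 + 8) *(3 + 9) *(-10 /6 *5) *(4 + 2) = -16833638 /27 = -623468.07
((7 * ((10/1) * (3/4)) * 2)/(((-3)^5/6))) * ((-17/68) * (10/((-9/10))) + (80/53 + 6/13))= -2061290/167427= -12.31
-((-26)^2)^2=-456976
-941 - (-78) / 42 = -6574 / 7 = -939.14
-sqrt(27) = -3 * sqrt(3) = -5.20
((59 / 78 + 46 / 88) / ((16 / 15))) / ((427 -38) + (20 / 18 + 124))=98775 / 42346304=0.00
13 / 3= 4.33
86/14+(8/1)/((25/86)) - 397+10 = -61834/175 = -353.34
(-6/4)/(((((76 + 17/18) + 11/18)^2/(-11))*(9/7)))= 2079/974408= 0.00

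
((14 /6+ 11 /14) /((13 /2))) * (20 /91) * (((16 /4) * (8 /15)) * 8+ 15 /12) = 20567 /10647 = 1.93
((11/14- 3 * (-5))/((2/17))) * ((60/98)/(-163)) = -0.50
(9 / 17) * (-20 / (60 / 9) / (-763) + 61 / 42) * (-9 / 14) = -180009 / 363188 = -0.50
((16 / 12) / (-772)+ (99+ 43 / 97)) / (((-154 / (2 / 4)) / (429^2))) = -31147193649 / 524188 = -59419.89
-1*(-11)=11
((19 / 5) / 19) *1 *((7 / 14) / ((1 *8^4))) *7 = 7 / 40960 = 0.00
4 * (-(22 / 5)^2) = -1936 / 25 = -77.44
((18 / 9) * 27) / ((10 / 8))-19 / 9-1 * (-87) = 5764 / 45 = 128.09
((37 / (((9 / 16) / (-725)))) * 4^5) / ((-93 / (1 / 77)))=439500800 / 64449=6819.36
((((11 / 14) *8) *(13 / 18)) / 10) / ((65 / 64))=704 / 1575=0.45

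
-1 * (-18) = 18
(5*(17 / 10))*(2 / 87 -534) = -394876 / 87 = -4538.80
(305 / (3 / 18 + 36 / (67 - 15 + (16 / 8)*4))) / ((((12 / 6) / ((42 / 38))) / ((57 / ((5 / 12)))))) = 691740 / 23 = 30075.65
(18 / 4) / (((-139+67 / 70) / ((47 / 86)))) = -0.02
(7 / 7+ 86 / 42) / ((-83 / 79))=-5056 / 1743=-2.90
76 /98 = 38 /49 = 0.78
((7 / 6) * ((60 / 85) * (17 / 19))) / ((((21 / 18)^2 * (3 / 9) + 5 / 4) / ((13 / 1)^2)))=31941 / 437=73.09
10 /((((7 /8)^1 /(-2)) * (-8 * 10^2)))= 1 /35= 0.03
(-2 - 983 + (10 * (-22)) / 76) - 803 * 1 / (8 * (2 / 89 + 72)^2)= -6169909946697 / 6245391200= -987.91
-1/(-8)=1/8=0.12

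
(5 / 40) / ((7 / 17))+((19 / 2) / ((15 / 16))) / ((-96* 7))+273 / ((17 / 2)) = 32.41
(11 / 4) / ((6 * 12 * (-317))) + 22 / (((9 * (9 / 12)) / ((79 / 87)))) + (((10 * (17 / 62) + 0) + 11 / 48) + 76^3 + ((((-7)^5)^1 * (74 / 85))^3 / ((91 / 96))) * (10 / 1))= -38978299964668045641915739687 / 1179462333909600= -33047515672217.76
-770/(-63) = 12.22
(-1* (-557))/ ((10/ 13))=7241/ 10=724.10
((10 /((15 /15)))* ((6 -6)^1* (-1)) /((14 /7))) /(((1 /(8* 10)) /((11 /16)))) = 0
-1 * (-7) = 7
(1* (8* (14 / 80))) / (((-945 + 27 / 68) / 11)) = -5236 / 321165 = -0.02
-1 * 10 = -10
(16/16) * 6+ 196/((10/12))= 1206/5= 241.20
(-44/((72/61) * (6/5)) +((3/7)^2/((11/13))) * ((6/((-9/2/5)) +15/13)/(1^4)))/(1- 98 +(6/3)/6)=375601/1125432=0.33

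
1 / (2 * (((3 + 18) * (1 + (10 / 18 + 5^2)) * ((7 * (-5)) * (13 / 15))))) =-9 / 304486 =-0.00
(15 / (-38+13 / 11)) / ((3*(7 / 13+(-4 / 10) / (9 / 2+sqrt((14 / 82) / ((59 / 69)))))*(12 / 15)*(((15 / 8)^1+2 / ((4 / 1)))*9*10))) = -1348526465 / 761588513487+74360*sqrt(1168377) / 2284765540461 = -0.00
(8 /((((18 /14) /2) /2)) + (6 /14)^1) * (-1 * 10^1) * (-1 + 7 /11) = 5800 /63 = 92.06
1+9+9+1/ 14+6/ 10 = 1377/ 70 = 19.67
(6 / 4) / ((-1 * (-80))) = 3 / 160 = 0.02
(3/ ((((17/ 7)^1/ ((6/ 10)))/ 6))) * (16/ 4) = 1512/ 85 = 17.79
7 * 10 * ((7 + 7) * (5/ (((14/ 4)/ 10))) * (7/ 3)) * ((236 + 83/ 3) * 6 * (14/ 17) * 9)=6511512000/ 17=383030117.65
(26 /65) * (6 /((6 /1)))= 2 /5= 0.40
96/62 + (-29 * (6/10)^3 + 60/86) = -669489/166625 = -4.02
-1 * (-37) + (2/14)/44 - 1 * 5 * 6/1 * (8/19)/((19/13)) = 3153357/111188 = 28.36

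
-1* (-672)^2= -451584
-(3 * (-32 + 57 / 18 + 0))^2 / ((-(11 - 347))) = -29929 / 1344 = -22.27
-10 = -10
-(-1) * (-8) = -8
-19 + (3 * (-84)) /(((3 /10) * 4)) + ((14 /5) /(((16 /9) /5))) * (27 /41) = -73411 /328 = -223.81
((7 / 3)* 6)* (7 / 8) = 49 / 4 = 12.25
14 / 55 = 0.25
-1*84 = -84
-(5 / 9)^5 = -3125 / 59049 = -0.05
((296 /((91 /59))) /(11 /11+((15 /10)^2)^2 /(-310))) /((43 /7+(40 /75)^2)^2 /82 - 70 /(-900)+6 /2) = 4385210400000 /80502537817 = 54.47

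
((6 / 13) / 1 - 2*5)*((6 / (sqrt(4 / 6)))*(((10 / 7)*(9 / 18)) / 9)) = -620*sqrt(6) / 273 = -5.56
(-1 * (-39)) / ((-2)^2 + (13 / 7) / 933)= 9.75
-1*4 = -4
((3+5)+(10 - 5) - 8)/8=5/8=0.62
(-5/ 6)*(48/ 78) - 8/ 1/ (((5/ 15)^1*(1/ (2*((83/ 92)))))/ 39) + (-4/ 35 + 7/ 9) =-159051989/ 94185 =-1688.72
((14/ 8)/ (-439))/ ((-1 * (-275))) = -7/ 482900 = -0.00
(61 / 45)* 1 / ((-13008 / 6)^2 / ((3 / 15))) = 61 / 1057550400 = 0.00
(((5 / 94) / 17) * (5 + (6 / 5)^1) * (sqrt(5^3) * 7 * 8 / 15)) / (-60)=-0.01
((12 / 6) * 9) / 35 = 18 / 35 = 0.51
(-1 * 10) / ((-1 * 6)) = 1.67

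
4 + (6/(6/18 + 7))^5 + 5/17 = 12760556/2737867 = 4.66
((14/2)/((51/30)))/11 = 70/187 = 0.37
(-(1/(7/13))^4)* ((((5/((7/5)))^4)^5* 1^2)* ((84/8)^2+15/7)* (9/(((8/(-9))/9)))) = 595933574395530740730464458465576171875/42914195829246876825824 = 13886630353431676.64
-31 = -31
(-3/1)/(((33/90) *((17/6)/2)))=-1080/187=-5.78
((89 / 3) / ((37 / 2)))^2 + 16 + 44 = 62.57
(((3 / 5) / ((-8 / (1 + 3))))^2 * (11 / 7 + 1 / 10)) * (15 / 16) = 3159 / 22400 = 0.14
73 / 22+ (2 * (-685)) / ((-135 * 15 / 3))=15883 / 2970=5.35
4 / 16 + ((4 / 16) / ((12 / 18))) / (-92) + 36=26677 / 736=36.25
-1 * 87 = -87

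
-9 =-9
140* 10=1400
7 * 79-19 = 534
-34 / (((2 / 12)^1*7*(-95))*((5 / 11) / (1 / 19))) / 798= 0.00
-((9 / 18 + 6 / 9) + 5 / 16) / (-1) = 71 / 48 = 1.48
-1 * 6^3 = -216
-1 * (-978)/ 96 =10.19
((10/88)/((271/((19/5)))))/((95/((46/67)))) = 23/1997270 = 0.00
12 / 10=6 / 5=1.20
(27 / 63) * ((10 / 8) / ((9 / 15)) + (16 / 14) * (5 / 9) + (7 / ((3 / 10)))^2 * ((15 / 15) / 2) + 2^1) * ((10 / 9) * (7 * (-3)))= -116315 / 42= -2769.40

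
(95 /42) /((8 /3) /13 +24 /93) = 7657 /1568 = 4.88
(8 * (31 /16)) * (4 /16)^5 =31 /2048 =0.02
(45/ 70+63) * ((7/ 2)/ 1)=891/ 4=222.75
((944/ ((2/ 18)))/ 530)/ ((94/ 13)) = 27612/ 12455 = 2.22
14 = 14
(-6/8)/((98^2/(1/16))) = -3/614656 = -0.00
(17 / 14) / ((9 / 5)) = 85 / 126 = 0.67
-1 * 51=-51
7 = 7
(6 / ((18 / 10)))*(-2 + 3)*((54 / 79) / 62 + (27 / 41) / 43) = 379080 / 4317587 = 0.09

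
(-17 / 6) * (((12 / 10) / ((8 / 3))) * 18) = -459 / 20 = -22.95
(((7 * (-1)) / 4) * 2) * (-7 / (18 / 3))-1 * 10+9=37 / 12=3.08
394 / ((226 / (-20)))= -3940 / 113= -34.87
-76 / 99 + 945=944.23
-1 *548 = -548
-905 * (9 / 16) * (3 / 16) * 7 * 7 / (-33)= 399105 / 2816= 141.73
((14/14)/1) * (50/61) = 50/61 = 0.82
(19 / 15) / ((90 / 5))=0.07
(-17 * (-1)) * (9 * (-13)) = -1989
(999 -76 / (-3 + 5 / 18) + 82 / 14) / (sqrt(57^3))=50606 *sqrt(57) / 159201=2.40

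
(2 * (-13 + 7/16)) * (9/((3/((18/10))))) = -5427/40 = -135.68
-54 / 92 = -0.59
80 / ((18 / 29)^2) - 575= -29755 / 81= -367.35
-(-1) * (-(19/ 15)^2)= -361/ 225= -1.60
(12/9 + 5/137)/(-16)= -563/6576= -0.09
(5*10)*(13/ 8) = 81.25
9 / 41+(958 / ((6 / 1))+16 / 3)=6774 / 41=165.22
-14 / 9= -1.56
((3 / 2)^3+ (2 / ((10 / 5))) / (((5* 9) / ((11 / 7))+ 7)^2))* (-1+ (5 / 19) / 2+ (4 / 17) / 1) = -212163433 / 99266944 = -2.14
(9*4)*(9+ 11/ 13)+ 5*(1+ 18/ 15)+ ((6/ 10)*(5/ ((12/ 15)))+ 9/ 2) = 19433/ 52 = 373.71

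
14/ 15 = 0.93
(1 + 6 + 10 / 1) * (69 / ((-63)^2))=391 / 1323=0.30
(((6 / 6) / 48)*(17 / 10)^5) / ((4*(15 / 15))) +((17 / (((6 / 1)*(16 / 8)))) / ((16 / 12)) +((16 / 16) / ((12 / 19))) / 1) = 17406619 / 6400000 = 2.72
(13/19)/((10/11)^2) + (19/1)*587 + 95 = 21372773/1900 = 11248.83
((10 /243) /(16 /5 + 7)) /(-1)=-50 /12393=-0.00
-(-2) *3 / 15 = 2 / 5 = 0.40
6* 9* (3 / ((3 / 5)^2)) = 450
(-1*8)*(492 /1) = -3936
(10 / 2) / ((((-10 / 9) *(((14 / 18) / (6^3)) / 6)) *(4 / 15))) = -196830 / 7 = -28118.57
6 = 6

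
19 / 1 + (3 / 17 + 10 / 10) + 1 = 360 / 17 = 21.18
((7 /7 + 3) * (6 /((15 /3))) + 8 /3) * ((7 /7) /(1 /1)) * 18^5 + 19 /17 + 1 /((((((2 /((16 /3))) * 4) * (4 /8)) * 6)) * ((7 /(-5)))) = 14108775.36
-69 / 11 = -6.27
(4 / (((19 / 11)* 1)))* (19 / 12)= 11 / 3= 3.67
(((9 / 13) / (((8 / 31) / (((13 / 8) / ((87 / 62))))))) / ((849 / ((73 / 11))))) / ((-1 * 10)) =-70153 / 28888640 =-0.00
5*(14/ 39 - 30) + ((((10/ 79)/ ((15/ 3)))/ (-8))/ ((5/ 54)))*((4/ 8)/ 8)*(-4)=-18263747/ 123240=-148.20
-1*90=-90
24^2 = 576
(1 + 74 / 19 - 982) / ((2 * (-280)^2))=-3713 / 595840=-0.01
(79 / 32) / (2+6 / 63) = 1659 / 1408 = 1.18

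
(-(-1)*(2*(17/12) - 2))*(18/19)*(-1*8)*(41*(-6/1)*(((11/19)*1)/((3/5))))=541200/361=1499.17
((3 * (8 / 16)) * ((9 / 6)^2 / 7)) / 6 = 9 / 112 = 0.08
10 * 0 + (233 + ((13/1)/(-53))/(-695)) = 8582568/36835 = 233.00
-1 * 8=-8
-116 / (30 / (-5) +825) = -116 / 819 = -0.14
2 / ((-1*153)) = -2 / 153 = -0.01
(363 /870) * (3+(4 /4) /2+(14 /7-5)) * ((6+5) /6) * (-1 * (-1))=1331 /3480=0.38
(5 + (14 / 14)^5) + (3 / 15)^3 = 6.01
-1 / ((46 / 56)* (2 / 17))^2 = -56644 / 529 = -107.08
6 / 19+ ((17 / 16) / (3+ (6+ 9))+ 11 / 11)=7523 / 5472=1.37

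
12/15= 0.80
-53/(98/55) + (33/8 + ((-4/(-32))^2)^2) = -5141967/200704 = -25.62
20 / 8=5 / 2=2.50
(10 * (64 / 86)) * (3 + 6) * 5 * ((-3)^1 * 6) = -259200 / 43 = -6027.91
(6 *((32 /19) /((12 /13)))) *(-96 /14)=-9984 /133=-75.07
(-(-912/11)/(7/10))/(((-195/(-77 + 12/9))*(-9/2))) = -276032/27027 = -10.21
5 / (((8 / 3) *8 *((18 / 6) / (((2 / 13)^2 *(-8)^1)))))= -5 / 338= -0.01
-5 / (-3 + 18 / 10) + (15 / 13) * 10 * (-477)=-428975 / 78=-5499.68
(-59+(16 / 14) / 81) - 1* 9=-38548 / 567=-67.99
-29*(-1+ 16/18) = 29/9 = 3.22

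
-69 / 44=-1.57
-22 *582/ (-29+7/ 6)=76824/ 167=460.02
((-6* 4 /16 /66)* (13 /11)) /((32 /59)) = -767 /15488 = -0.05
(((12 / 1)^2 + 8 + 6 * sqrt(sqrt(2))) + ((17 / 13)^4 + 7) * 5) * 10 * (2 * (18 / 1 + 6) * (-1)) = -2764085760 / 28561 - 2880 * 2^(1 / 4) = -100203.24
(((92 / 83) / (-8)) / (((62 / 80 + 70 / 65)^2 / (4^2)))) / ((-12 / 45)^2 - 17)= 0.04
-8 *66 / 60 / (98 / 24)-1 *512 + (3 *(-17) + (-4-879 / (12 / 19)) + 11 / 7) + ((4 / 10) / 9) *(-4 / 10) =-86407399 / 44100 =-1959.35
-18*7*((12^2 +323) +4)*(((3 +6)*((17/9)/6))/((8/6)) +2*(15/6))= -1691361/4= -422840.25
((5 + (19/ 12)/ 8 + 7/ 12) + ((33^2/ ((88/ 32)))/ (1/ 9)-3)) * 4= 114137/ 8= 14267.12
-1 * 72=-72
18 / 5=3.60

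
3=3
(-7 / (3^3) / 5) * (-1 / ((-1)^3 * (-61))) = 7 / 8235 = 0.00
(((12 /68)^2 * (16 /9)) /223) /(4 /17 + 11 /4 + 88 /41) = 2624 /54237837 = 0.00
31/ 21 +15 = 346/ 21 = 16.48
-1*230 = -230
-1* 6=-6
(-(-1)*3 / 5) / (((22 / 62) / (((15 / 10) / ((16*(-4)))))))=-279 / 7040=-0.04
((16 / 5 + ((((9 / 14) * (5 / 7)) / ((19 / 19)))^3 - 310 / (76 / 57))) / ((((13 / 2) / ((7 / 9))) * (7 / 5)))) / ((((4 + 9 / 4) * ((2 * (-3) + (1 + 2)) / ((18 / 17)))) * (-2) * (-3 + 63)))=-0.01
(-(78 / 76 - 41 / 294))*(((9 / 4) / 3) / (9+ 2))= -2477 / 40964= -0.06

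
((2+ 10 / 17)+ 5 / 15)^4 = 492884401 / 6765201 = 72.86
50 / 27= 1.85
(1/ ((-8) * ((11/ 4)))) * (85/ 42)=-85/ 924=-0.09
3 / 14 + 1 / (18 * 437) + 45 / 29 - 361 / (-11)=34.58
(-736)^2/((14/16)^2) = 34668544/49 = 707521.31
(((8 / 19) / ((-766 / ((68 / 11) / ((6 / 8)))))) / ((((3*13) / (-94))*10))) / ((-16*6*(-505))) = 0.00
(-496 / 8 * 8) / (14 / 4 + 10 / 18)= -8928 / 73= -122.30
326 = 326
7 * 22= 154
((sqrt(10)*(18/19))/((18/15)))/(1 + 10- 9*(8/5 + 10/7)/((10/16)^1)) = -2625*sqrt(10)/108433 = -0.08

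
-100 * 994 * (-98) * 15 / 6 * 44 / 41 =1071532000 / 41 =26134926.83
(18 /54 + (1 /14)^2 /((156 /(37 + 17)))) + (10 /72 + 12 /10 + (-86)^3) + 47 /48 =-291719506997 /458640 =-636053.35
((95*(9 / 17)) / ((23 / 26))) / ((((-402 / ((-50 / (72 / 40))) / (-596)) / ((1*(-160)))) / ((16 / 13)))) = 36236800000 / 78591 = 461080.79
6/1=6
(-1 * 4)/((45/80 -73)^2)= -1024/1343281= -0.00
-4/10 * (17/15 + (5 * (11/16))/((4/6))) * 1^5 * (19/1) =-57361/1200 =-47.80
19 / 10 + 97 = 989 / 10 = 98.90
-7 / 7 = -1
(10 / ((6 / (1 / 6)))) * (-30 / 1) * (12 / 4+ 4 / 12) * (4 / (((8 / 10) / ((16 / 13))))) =-20000 / 117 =-170.94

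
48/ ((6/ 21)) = 168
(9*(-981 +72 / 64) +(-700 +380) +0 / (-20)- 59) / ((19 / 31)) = -2281073 / 152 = -15007.06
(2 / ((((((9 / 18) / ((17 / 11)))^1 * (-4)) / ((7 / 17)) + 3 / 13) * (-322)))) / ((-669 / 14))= -182 / 4077555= -0.00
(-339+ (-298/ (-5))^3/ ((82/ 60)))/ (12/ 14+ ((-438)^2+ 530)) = 1109038539/ 1380289600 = 0.80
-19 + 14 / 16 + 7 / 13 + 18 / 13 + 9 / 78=-1673 / 104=-16.09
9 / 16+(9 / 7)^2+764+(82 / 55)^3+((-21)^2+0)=157899055887 / 130438000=1210.53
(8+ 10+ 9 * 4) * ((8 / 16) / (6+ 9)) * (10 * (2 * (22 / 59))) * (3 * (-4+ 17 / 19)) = -2376 / 19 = -125.05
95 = 95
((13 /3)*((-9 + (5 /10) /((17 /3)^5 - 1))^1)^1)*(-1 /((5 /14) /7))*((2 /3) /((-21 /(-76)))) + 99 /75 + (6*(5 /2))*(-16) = 12210473639 /7605075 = 1605.57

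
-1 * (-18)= 18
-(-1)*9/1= 9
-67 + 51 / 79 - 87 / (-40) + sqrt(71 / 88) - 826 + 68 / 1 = -2598087 / 3160 + sqrt(1562) / 44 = -821.28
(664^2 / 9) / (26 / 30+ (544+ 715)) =1102240 / 28347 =38.88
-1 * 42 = -42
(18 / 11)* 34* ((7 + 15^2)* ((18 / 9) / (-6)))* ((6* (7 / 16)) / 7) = -17748 / 11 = -1613.45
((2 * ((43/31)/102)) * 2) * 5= 430/1581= 0.27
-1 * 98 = -98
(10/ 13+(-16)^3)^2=2834284644/ 169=16770915.05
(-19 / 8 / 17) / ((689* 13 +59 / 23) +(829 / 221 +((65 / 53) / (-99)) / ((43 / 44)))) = -0.00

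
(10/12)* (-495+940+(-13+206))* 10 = 15950/3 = 5316.67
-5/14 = -0.36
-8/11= -0.73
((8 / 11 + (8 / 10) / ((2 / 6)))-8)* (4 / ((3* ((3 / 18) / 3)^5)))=-675205632 / 55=-12276466.04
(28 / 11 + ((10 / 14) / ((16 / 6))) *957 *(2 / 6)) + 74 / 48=82729 / 924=89.53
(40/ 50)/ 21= 4/ 105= 0.04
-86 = -86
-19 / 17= -1.12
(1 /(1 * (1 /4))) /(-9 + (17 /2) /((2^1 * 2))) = -32 /55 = -0.58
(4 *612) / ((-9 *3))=-272 / 3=-90.67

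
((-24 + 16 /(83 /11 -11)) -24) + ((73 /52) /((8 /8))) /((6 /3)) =-102613 /1976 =-51.93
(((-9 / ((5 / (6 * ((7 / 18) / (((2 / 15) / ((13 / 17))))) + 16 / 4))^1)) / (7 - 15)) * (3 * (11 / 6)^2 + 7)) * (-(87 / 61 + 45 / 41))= -1398897 / 8296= -168.62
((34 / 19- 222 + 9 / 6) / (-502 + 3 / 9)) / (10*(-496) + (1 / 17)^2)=-2401879 / 27326125470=-0.00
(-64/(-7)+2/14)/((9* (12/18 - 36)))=-65/2226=-0.03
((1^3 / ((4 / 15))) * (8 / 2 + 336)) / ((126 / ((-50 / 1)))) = -10625 / 21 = -505.95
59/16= 3.69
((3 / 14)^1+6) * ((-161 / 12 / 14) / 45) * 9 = -667 / 560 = -1.19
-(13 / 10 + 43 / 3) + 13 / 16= -3557 / 240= -14.82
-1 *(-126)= 126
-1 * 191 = -191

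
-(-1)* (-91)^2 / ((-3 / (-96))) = 264992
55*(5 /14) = 275 /14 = 19.64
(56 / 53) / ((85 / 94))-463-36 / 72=-4165607 / 9010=-462.33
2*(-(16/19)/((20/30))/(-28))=12/133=0.09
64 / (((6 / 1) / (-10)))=-320 / 3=-106.67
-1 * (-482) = 482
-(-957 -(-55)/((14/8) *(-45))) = 60335/63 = 957.70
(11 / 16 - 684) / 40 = -17.08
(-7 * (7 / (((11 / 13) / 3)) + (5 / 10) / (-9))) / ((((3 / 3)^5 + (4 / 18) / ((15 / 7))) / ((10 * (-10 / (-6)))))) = -4290125 / 1639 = -2617.53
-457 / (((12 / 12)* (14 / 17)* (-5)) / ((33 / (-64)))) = -256377 / 4480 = -57.23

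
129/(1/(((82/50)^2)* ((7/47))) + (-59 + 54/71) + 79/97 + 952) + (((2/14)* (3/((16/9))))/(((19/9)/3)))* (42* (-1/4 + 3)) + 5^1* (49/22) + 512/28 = 69.13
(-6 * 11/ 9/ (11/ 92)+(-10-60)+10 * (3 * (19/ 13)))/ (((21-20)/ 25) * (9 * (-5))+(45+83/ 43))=-733580/ 378417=-1.94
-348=-348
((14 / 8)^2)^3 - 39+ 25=14.72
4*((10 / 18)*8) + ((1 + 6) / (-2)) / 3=299 / 18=16.61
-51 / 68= -0.75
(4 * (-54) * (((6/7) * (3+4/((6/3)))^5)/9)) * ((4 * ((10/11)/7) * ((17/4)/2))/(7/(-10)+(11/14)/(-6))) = 2295000000/26873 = 85401.70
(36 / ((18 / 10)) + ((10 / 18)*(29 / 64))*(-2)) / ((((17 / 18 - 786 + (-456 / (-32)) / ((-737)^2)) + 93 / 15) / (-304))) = 579479847650 / 76149032221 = 7.61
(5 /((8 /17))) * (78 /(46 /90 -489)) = -149175 /87928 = -1.70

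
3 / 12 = 1 / 4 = 0.25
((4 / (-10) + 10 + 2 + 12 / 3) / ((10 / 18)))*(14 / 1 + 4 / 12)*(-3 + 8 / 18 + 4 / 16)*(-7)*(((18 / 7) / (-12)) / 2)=-139191 / 200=-695.96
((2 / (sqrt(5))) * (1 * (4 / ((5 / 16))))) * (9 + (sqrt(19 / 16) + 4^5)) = 32 * sqrt(5) * (sqrt(19) + 4132) / 25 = 11838.95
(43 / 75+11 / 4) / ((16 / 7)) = 6979 / 4800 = 1.45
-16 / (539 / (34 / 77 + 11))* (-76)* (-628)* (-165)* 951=9597119512320 / 3773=2543630933.56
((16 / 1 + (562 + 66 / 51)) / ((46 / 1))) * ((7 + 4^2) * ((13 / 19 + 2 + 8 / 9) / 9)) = 3008564 / 26163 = 114.99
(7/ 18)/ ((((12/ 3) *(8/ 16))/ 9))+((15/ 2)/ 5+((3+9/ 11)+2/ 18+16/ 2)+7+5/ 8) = 18061/ 792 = 22.80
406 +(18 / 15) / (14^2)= 198943 / 490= 406.01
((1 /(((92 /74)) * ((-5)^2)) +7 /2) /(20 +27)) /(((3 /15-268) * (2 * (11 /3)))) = -6093 /159220490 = -0.00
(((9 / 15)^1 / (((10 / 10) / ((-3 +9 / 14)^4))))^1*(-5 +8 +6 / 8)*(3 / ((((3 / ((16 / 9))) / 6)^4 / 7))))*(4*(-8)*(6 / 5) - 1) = -47255994368 / 5145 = -9184838.56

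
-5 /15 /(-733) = 1 /2199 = 0.00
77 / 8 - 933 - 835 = -14067 / 8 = -1758.38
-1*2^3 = -8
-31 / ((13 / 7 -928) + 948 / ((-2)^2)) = 217 / 4824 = 0.04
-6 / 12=-1 / 2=-0.50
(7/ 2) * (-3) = -21/ 2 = -10.50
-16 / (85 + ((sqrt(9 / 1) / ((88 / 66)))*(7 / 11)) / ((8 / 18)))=-2816 / 15527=-0.18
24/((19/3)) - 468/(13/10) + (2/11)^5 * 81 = -1089943920/3059969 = -356.19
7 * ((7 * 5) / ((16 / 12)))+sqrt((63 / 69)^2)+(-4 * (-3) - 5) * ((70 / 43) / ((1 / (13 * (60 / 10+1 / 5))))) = 4363975 / 3956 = 1103.13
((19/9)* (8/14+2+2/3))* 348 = 149872/63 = 2378.92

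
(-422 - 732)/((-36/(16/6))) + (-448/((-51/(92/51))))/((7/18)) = 984964/7803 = 126.23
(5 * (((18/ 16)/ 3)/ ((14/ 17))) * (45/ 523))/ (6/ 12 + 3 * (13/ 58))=19575/ 117152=0.17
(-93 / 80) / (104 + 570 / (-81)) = -2511 / 209440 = -0.01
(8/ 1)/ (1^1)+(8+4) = 20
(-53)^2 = 2809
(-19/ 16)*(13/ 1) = -247/ 16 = -15.44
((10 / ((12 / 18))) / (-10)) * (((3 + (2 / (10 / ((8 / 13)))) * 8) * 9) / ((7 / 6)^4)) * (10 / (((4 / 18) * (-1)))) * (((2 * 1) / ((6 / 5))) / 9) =1078920 / 4459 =241.96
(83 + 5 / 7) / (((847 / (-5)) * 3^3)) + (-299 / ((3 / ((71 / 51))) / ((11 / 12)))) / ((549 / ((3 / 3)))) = -1493916911 / 5976218556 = -0.25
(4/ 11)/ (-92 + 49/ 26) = -0.00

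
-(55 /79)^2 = -3025 /6241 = -0.48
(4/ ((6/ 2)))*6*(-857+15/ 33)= -75376/ 11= -6852.36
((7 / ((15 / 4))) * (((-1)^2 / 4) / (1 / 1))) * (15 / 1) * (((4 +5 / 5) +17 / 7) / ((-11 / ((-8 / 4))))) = 104 / 11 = 9.45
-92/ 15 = -6.13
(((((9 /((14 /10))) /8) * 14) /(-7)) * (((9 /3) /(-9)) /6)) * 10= 25 /28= 0.89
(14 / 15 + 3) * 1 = 59 / 15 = 3.93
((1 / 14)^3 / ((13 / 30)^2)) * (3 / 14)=675 / 1623076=0.00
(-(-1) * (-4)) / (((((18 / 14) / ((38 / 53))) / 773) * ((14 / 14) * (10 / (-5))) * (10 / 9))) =205618 / 265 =775.92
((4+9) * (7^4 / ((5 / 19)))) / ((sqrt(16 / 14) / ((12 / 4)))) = 1779141 * sqrt(14) / 20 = 332846.80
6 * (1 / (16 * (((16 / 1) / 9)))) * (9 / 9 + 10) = 297 / 128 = 2.32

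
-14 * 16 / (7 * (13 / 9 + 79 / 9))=-72 / 23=-3.13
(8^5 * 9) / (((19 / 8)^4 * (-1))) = -1207959552 / 130321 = -9269.11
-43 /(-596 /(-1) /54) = -1161 /298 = -3.90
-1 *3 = -3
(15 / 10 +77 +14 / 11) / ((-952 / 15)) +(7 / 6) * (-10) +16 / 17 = -44287 / 3696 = -11.98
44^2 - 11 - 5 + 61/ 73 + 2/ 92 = 6450239/ 3358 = 1920.86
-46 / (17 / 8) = -368 / 17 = -21.65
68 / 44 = 17 / 11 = 1.55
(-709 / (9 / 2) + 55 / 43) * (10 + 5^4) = -38404165 / 387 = -99235.57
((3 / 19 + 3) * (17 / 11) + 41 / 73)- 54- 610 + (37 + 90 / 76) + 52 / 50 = -472458761 / 762850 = -619.33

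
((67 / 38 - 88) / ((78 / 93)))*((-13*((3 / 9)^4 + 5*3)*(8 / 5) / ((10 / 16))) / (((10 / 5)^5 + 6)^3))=13003136 / 13889475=0.94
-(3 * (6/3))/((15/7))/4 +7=63/10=6.30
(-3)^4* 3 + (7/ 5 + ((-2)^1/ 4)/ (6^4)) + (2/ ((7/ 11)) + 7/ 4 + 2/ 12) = 22630933/ 90720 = 249.46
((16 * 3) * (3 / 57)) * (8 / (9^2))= 128 / 513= 0.25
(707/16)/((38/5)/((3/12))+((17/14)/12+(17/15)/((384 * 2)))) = 712656/491947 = 1.45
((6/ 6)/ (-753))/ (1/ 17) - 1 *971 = -731180/ 753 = -971.02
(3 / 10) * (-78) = -23.40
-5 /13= -0.38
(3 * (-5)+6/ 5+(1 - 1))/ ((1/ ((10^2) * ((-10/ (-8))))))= -1725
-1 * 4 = -4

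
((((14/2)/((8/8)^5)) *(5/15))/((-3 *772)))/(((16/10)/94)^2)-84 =-9724687/111168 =-87.48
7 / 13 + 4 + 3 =98 / 13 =7.54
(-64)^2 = 4096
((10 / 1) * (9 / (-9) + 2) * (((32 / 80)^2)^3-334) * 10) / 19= -20874744 / 11875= -1757.87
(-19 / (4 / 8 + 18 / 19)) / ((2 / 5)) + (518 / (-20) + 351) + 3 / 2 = 16158 / 55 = 293.78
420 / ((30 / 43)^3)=556549 / 450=1236.78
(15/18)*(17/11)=85/66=1.29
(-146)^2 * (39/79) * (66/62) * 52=1426551984/2449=582503.87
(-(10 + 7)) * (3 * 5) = -255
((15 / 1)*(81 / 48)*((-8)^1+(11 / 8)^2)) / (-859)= 158355 / 879616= 0.18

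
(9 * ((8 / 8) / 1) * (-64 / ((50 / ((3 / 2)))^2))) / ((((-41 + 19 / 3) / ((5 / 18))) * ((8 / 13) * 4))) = 27 / 16000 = 0.00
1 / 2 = 0.50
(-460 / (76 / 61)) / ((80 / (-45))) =63135 / 304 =207.68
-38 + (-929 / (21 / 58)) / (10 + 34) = -44497 / 462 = -96.31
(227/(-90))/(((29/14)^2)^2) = -4360216/31827645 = -0.14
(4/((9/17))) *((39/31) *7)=6188/93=66.54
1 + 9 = 10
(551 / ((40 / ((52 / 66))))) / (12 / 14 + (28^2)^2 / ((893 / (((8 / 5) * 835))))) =44775913 / 3793857058200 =0.00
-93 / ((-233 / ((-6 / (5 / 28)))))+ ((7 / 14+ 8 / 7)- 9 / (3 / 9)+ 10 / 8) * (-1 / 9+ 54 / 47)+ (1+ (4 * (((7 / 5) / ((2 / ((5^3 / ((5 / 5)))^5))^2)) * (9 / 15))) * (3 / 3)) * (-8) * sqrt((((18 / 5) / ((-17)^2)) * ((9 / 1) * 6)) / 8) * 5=-1656658509198357077208 * sqrt(30)- 58918809 / 1533140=-9073892355708198989484.07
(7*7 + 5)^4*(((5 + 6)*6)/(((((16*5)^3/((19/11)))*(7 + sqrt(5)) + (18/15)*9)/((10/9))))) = 2919261705639919200/8722942722823169 - 417035215872000000*sqrt(5)/8722942722823169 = 227.76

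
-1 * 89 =-89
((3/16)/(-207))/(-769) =1/848976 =0.00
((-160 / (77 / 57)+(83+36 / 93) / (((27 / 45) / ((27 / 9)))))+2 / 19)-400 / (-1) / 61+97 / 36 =30660479225 / 99595188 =307.85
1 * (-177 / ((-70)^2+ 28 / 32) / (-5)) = 0.01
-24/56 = -3/7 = -0.43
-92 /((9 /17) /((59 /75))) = -92276 /675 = -136.71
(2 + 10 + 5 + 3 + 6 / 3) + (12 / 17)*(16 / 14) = 2714 / 119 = 22.81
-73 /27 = -2.70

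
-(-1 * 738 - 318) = 1056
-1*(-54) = 54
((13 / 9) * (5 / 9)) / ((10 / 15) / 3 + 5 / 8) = 520 / 549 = 0.95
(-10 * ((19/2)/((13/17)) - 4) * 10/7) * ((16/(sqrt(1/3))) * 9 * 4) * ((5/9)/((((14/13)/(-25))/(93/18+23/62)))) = 7519000000 * sqrt(3)/1519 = 8573594.48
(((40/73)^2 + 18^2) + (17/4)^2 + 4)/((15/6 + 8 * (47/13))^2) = 4990954137/14228195524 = 0.35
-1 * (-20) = 20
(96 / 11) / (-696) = -0.01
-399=-399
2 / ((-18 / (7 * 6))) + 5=1 / 3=0.33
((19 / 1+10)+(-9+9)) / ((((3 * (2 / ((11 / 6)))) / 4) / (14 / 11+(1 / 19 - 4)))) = -16211 / 171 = -94.80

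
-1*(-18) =18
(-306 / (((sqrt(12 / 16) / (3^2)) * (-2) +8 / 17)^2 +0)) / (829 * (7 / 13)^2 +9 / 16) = -766031621472 / 79352099441 - 309906694656 * sqrt(3) / 79352099441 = -16.42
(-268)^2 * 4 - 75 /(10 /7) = 574487 /2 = 287243.50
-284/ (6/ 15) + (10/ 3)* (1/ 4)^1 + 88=-3727/ 6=-621.17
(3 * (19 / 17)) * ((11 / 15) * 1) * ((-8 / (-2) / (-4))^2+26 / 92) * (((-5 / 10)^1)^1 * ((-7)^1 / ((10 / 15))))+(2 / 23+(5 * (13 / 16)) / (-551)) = 286735647 / 17235280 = 16.64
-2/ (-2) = 1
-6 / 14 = -3 / 7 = -0.43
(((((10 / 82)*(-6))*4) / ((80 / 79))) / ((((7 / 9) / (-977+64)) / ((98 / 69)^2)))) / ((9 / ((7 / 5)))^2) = 2424476978 / 14640075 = 165.61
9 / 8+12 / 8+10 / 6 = 103 / 24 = 4.29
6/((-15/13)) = -26/5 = -5.20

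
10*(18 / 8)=45 / 2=22.50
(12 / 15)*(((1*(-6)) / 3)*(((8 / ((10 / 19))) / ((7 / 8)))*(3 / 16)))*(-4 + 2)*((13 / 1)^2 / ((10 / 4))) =616512 / 875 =704.59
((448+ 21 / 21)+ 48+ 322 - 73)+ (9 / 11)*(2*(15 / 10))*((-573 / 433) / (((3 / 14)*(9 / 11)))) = 314996 / 433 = 727.47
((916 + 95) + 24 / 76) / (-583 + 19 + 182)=-19215 / 7258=-2.65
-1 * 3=-3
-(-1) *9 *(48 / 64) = 27 / 4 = 6.75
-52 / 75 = -0.69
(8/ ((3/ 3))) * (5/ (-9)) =-40/ 9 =-4.44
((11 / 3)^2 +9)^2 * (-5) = -204020 / 81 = -2518.77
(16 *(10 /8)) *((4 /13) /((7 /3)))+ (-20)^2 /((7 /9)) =6720 /13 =516.92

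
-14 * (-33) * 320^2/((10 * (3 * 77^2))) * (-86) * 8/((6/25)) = -176128000/231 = -762458.87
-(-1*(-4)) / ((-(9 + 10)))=4 / 19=0.21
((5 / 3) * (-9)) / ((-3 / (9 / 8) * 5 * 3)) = 3 / 8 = 0.38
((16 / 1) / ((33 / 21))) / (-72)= -14 / 99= -0.14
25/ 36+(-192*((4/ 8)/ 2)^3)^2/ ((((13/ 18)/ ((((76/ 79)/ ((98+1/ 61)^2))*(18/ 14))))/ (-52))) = 48316512337/ 79075551492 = 0.61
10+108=118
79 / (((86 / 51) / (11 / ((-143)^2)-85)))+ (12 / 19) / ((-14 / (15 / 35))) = -296356616859 / 74421347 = -3982.15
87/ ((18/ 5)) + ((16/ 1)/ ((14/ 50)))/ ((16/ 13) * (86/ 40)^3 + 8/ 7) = 103839605/ 3651294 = 28.44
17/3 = 5.67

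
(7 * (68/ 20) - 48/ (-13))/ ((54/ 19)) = 33953/ 3510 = 9.67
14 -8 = 6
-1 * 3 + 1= -2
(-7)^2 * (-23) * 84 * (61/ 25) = -5774748/ 25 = -230989.92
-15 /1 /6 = -5 /2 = -2.50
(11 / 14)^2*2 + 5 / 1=611 / 98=6.23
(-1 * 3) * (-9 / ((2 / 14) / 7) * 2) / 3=882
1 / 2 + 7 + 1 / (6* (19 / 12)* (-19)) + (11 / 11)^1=6133 / 722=8.49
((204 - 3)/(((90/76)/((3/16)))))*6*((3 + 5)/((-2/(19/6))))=-24187/10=-2418.70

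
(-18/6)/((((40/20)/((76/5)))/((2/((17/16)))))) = -42.92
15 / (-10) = -1.50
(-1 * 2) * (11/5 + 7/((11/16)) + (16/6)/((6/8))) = -15778/495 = -31.87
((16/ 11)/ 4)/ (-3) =-4/ 33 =-0.12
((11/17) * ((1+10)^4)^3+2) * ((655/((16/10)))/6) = 37687294090495125/272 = 138556228273879.14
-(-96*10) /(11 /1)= 960 /11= 87.27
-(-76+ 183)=-107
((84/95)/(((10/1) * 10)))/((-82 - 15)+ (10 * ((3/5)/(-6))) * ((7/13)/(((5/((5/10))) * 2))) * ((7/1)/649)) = -0.00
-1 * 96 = -96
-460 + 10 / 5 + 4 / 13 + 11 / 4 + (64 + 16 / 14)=-141887 / 364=-389.80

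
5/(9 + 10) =5/19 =0.26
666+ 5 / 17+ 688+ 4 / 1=23091 / 17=1358.29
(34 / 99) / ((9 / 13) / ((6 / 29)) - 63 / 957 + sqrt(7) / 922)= 8234936700094 / 78656177333533 - 24505029406 * sqrt(7) / 707905596001797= 0.10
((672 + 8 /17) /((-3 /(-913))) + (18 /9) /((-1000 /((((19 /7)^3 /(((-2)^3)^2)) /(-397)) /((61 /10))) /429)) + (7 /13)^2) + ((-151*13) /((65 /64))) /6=15604123142873599223 /76366004041600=204333.37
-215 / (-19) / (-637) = -215 / 12103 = -0.02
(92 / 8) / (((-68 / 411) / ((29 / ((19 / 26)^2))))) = -46329153 / 12274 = -3774.58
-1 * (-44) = 44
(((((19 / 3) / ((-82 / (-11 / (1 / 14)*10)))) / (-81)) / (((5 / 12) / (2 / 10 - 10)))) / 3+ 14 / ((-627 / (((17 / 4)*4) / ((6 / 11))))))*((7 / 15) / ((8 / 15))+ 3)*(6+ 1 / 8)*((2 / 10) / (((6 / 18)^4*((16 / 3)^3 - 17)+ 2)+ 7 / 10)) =139960403289 / 11893024160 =11.77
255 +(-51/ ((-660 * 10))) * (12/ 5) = 255.02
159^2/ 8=25281/ 8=3160.12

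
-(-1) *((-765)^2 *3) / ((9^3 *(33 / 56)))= 404600 / 99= 4086.87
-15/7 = -2.14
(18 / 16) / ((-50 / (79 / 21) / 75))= -711 / 112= -6.35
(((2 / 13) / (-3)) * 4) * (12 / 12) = -8 / 39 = -0.21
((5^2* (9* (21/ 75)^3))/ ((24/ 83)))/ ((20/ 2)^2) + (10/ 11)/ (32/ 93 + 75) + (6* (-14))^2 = 271934703915339/ 38538500000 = 7056.18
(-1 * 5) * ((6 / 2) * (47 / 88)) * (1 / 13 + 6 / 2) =-3525 / 143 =-24.65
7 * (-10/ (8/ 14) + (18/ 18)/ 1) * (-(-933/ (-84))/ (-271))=-10263/ 2168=-4.73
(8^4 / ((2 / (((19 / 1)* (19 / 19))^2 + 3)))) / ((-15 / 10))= -1490944 / 3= -496981.33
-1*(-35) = 35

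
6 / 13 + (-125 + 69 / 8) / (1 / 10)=-60491 / 52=-1163.29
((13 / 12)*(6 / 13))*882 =441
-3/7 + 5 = 32/7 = 4.57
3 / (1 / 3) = 9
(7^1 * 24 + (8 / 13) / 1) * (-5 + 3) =-4384 / 13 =-337.23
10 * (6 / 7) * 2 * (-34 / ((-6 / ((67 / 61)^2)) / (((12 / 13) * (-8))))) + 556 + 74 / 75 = -7833008086 / 25395825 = -308.44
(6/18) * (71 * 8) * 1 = 568/3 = 189.33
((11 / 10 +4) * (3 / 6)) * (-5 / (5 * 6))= -17 / 40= -0.42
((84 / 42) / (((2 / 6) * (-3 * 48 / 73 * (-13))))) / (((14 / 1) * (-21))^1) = -73 / 91728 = -0.00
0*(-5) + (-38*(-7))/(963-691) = 133/136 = 0.98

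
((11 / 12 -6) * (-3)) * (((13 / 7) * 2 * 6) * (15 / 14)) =35685 / 98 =364.13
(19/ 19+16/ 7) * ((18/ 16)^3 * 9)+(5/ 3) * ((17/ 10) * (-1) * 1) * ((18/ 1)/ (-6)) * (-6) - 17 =-92809/ 3584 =-25.90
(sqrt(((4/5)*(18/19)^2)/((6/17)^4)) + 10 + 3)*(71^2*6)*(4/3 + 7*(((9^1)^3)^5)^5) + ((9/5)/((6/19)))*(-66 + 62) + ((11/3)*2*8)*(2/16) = 22638728886267467205891851228986815784229604292846036036546458598536758673565634*sqrt(5)/95 + 15275266895578394827504882317136432795587449263339020855109202168562864848945438/15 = 1551211512833810482322953000000000000000000000000000000000000000000000000000000.00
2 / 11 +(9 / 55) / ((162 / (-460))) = -28 / 99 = -0.28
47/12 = 3.92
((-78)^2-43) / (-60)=-6041 / 60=-100.68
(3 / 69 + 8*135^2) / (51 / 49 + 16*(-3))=-164316649 / 52923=-3104.82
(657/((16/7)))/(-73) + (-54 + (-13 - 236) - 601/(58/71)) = -483787/464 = -1042.64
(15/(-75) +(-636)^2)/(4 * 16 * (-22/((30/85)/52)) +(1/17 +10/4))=-206292858/105795815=-1.95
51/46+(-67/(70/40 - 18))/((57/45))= 49581/11362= 4.36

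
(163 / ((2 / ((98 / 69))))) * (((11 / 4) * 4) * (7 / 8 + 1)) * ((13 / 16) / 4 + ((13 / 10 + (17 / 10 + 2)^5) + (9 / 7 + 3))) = 12286422070923 / 7360000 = 1669350.82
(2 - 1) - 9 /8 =-1 /8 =-0.12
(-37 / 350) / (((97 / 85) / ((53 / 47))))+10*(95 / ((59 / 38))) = 11518626117 / 18828670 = 611.76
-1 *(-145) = 145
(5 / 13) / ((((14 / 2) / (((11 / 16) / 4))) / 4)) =55 / 1456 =0.04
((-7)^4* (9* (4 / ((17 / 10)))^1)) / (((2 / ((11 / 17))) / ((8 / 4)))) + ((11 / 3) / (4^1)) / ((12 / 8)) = 171146459 / 5202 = 32900.13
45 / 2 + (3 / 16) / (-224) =80637 / 3584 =22.50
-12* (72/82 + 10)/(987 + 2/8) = -21408/161909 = -0.13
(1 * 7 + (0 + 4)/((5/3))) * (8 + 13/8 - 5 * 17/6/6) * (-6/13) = -24581/780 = -31.51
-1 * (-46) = 46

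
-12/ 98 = -0.12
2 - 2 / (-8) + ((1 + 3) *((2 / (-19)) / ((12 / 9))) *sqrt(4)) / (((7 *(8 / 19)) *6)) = 31 / 14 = 2.21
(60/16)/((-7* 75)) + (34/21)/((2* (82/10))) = 1577/17220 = 0.09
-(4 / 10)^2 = -4 / 25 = -0.16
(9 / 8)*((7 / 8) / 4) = 63 / 256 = 0.25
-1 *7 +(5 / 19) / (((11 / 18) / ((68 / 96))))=-5597 / 836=-6.69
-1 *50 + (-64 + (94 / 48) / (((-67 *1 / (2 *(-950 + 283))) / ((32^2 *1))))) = 8002430 / 201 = 39813.08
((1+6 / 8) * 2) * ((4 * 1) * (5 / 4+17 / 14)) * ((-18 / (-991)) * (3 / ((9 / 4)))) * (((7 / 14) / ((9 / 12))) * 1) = 552 / 991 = 0.56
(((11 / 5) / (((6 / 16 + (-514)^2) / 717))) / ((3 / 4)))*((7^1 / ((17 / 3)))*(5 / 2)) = 883344 / 35930707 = 0.02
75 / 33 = 25 / 11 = 2.27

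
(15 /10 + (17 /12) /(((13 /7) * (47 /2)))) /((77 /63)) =8427 /6721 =1.25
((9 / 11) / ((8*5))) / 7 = 9 / 3080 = 0.00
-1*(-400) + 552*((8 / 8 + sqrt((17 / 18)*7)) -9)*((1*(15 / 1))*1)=-65840 + 1380*sqrt(238)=-44550.40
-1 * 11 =-11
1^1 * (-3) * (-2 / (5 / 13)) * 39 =3042 / 5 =608.40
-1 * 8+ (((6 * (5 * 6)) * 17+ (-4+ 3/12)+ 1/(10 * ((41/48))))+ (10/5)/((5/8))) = 500457/164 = 3051.57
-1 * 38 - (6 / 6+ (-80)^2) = -6439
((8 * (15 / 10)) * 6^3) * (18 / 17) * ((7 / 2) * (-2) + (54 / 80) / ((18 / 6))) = -1580472 / 85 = -18593.79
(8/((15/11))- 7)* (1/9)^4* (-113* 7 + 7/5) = 22372/164025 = 0.14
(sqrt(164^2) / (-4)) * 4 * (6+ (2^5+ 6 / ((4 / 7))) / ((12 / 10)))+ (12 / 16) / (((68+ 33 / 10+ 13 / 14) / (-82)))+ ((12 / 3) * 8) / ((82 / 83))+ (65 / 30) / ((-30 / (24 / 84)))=-441469332739 / 65298240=-6760.82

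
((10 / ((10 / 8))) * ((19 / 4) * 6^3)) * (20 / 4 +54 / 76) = 46872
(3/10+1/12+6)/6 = 383/360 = 1.06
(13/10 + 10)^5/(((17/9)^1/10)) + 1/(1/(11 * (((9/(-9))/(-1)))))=165821036137/170000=975417.86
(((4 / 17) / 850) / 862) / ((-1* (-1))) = 1 / 3113975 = 0.00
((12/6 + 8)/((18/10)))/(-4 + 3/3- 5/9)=-25/16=-1.56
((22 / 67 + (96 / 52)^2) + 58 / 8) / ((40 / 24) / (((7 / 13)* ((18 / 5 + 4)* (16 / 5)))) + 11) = 1588361544 / 1608692579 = 0.99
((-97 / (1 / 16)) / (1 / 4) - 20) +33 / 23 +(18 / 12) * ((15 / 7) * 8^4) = 1117203 / 161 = 6939.15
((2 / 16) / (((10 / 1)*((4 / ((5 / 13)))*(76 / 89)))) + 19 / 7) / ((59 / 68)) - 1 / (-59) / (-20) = 102144971 / 32643520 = 3.13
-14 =-14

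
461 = 461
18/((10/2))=18/5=3.60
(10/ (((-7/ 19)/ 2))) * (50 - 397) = 131860/ 7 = 18837.14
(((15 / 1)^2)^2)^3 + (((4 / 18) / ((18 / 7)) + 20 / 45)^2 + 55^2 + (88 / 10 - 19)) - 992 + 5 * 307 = 4256328614618675999 / 32805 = 129746337894183.08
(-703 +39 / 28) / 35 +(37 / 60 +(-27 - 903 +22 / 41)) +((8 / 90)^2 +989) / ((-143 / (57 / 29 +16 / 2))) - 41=-2748184983529 / 2595527550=-1058.82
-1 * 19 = -19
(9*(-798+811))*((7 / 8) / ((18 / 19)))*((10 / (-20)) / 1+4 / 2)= 5187 / 32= 162.09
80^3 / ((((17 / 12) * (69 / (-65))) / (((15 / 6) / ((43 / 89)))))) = -29619200000 / 16813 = -1761684.41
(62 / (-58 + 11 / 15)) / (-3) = 310 / 859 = 0.36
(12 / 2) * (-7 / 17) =-42 / 17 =-2.47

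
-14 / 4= -7 / 2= -3.50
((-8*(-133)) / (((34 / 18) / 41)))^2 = 154147323456 / 289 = 533381742.06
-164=-164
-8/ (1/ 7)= -56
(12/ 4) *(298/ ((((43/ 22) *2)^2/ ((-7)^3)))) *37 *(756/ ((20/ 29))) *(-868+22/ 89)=116223664846065084/ 164561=706264940332.55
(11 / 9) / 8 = 11 / 72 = 0.15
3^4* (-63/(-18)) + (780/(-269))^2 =42245487/144722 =291.91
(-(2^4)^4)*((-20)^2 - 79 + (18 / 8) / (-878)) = -9235193856 / 439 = -21036888.05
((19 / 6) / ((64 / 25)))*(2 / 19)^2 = 0.01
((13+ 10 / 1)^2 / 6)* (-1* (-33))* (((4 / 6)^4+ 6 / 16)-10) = -35548271 / 1296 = -27429.22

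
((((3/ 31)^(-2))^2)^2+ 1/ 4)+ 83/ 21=129994065.69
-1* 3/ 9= -1/ 3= -0.33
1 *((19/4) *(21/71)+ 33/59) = 32913/16756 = 1.96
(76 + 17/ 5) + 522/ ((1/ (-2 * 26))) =-135323/ 5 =-27064.60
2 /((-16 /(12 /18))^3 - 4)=-1 /6914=-0.00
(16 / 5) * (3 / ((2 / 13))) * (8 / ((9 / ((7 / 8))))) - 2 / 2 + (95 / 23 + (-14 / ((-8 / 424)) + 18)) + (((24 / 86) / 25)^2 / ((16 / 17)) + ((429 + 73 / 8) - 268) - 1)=625650143581 / 637905000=980.79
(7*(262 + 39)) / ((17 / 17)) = 2107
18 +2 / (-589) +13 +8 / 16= 37103 / 1178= 31.50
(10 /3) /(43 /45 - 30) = -150 /1307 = -0.11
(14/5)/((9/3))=14/15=0.93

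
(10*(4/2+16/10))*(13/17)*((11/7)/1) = 5148/119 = 43.26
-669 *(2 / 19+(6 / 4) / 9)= -6913 / 38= -181.92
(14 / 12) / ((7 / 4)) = 0.67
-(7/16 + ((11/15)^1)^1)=-281/240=-1.17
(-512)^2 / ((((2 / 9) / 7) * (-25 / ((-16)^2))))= -2113929216 / 25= -84557168.64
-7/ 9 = -0.78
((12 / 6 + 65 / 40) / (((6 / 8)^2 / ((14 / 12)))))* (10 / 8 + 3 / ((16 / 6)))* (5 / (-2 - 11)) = -6.87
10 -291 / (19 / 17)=-250.37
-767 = -767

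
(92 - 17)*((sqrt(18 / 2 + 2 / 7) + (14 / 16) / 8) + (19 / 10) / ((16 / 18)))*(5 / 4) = 53925 / 256 + 375*sqrt(455) / 28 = 496.32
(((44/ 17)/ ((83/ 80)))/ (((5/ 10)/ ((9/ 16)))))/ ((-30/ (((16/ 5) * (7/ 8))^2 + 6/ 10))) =-27852/ 35275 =-0.79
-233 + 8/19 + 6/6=-4400/19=-231.58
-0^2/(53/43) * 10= 0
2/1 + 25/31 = 87/31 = 2.81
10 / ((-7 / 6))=-60 / 7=-8.57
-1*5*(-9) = 45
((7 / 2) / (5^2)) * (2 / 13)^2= 14 / 4225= 0.00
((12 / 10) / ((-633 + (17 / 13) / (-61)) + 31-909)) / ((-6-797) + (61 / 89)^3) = 0.00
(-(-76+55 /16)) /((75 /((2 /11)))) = 387 /2200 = 0.18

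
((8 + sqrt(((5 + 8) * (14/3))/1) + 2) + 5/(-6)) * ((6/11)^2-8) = -2330/33-932 * sqrt(546)/363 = -130.60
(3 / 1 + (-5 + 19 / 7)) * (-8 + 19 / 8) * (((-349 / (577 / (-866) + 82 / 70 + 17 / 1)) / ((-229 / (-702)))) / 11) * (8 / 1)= 238689301500 / 1336533539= 178.59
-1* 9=-9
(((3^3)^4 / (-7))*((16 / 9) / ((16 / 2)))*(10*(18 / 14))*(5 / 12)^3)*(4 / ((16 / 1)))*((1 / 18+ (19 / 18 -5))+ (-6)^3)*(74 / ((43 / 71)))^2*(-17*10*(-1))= 1586768848765903125 / 724808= 2189226455510.84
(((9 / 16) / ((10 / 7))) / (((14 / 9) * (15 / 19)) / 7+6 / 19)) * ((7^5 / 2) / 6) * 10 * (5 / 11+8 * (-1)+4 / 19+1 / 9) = -57093379 / 704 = -81098.55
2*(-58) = -116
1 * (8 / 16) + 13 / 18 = 1.22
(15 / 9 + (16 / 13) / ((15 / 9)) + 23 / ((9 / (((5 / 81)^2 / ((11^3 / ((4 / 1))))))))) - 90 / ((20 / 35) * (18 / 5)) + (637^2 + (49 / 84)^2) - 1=33163308186787807 / 81737987760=405727.00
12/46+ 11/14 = 337/322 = 1.05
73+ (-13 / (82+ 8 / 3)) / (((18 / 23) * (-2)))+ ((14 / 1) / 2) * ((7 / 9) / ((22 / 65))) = 8970479 / 100584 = 89.18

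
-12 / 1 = -12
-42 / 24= -7 / 4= -1.75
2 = 2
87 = 87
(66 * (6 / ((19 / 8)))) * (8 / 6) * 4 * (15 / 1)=253440 / 19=13338.95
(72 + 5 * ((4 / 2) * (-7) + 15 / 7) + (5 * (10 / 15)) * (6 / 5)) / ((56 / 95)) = 11115 / 392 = 28.35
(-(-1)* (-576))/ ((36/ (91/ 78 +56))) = -2744/ 3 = -914.67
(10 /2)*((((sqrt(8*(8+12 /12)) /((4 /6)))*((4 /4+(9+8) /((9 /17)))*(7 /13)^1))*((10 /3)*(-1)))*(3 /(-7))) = 14900*sqrt(2) /13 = 1620.91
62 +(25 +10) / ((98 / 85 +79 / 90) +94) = 9163024 / 146927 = 62.36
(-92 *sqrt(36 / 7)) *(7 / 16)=-69 *sqrt(7) / 2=-91.28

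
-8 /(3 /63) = -168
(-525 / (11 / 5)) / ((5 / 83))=-43575 / 11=-3961.36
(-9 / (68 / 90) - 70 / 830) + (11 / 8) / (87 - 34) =-7161315 / 598264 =-11.97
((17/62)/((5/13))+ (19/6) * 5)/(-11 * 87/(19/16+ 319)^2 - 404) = -100965011263/2465261927610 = -0.04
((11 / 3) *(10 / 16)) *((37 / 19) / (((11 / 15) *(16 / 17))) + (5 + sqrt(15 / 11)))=5 *sqrt(165) / 24 + 130775 / 7296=20.60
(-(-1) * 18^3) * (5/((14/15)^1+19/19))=437400/29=15082.76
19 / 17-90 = -1511 / 17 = -88.88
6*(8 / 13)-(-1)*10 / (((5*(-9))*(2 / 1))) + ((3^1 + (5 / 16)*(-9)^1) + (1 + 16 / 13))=11231 / 1872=6.00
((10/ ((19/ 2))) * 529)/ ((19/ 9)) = 95220/ 361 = 263.77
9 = 9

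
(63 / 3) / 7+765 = 768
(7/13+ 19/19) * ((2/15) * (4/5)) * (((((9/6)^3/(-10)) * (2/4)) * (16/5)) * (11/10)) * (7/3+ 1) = -528/1625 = -0.32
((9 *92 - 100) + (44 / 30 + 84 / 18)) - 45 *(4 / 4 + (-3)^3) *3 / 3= 28562 / 15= 1904.13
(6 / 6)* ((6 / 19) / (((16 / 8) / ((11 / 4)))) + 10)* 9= 93.91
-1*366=-366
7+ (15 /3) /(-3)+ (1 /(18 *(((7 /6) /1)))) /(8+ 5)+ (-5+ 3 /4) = 1187 /1092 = 1.09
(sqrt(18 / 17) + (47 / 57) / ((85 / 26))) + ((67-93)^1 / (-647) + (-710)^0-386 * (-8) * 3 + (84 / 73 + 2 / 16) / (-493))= 3 * sqrt(34) / 17 + 491889911699669 / 53089533240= 9266.32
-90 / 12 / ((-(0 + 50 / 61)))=183 / 20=9.15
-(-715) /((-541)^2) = 715 /292681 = 0.00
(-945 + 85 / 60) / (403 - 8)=-2.39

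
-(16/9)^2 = -3.16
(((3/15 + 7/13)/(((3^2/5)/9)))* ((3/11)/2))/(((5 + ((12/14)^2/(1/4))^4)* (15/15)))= 415065672/65609215243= 0.01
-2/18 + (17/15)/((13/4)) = 139/585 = 0.24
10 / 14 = 5 / 7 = 0.71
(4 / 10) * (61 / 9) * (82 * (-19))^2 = 296138408 / 45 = 6580853.51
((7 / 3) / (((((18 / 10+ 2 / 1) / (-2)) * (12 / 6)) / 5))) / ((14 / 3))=-25 / 38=-0.66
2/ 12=1/ 6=0.17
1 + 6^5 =7777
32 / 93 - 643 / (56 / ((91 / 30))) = -34.49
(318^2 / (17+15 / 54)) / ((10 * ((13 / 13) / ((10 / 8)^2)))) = 1137645 / 1244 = 914.51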